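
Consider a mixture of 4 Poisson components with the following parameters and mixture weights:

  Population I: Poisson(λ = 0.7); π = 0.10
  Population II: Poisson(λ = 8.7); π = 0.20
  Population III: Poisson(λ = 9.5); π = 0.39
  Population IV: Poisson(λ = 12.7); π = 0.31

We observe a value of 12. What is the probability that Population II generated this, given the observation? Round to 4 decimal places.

The responsibility of component k is π_k f_k(x) divided by Σ_j π_j f_j(x).
Evaluate each component's likelihood at the observed value:
  p_I = e^(−0.7)·0.7^12/12! = 1.43494e-11
  p_II = e^(−8.7)·8.7^12/12! = 0.0653931
  p_III = e^(−9.5)·9.5^12/12! = 0.0844401
  p_IV = e^(−12.7)·12.7^12/12! = 0.112142
Multiply by the mixture weights:
  π_I·p_I = 0.10 × 1.43494e-11 = 1.43494e-12
  π_II·p_II = 0.20 × 0.0653931 = 0.0130786
  π_III·p_III = 0.39 × 0.0844401 = 0.0329316
  π_IV·p_IV = 0.31 × 0.112142 = 0.034764
Sum: 1.43494e-12 + 0.0130786 + 0.0329316 + 0.034764 = 0.0807742
P(Population II | 12) ≈ 0.1619

0.1619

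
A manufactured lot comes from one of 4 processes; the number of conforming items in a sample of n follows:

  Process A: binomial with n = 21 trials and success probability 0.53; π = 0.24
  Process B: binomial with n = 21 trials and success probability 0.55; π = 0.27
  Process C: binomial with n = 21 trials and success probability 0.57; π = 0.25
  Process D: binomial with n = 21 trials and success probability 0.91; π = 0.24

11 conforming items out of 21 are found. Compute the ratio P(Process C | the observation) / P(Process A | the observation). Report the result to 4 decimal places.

Since P(k|x) ∝ π_k f_k(x), the posterior odds are π_i f_i(x) / (π_j f_j(x)).
Evaluate each component's likelihood at the observed value:
  p_A = 0.171964
  p_B = 0.167317
  p_C = 0.157302
  p_D = 4.35818e-06
Odds = (0.25/0.24) × (0.157302/0.171964) = 1.04167 × 0.914734 ≈ 0.9528

0.9528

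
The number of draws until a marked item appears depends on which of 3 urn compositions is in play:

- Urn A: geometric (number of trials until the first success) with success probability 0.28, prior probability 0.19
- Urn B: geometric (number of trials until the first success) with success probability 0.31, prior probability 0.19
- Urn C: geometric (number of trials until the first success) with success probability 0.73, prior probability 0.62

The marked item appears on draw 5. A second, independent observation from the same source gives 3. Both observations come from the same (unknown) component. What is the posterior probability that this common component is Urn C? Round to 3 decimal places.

0.031

By Bayes' theorem, P(k | x) = π_k f_k(x) / Σ_j π_j f_j(x).
Since both observations come from the same component, the likelihood for component k is f_k(x₁)·f_k(x₂).
  p_A = [0.0752468] × [0.145152] = 0.0109222
  p_B = [0.0702681] × [0.147591] = 0.0103709
  p_C = [0.00387952] × [0.053217] = 0.000206456
Weight by the priors:
  π_A·p_A = 0.19 × 0.0109222 = 0.00207522
  π_B·p_B = 0.19 × 0.0103709 = 0.00197048
  π_C·p_C = 0.62 × 0.000206456 = 0.000128003
Denominator: 0.00207522 + 0.00197048 + 0.000128003 = 0.0041737
Responsibility of Urn C: 0.000128003 / 0.0041737 ≈ 0.031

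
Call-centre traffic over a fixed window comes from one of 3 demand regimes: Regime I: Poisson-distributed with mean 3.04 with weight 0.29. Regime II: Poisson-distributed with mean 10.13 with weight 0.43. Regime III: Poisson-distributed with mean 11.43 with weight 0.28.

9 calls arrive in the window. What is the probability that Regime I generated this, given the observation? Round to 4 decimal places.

0.0104

Apply Bayes' rule: the posterior for each component is proportional to its prior times its likelihood at x.
Component likelihoods at x = 9 calls:
  L_I = 0.0029231
  L_II = 0.123401
  L_III = 0.0996936
Multiply by the mixture weights:
  π_I·L_I = 0.29 × 0.0029231 = 0.0008477
  π_II·L_II = 0.43 × 0.123401 = 0.0530625
  π_III·L_III = 0.28 × 0.0996936 = 0.0279142
Marginal: 0.0008477 + 0.0530625 + 0.0279142 = 0.0818244
Responsibility of Regime I: 0.0008477 / 0.0818244 ≈ 0.0104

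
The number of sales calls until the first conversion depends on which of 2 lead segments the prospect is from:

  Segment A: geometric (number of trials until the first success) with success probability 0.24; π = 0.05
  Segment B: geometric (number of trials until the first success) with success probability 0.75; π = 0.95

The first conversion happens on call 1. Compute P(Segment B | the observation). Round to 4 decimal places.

Apply Bayes' rule: the posterior for each component is proportional to its prior times its likelihood at x.
Component likelihoods at x = 1:
  L_A = 0.24·(1−0.24)^0 = 0.24·1 = 0.24
  L_B = 0.75·(1−0.75)^0 = 0.75·1 = 0.75
Multiply by the mixture weights:
  P(Z=A)·L_A = 0.05 × 0.24 = 0.012
  P(Z=B)·L_B = 0.95 × 0.75 = 0.7125
Denominator: 0.012 + 0.7125 = 0.7245
So the posterior for Segment B is 0.7125 / 0.7245 ≈ 0.9834.

0.9834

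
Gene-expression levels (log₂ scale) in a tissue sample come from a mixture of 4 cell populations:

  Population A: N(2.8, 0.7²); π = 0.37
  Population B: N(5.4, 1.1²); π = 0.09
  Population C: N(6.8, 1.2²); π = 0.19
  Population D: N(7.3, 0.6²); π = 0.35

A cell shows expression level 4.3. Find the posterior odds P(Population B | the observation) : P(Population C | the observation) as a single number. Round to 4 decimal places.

Posterior odds = (w_i f_i(x)) / (w_j f_j(x)); the normalising sum cancels.
Evaluate each component's likelihood at the observed value:
  p_A = (1/(0.7·√(2π)))·exp(−(4.3−2.8)²/(2·0.7²)) = 0.569918·exp(-2.29592) = 0.057373
  p_B = (1/(1.1·√(2π)))·exp(−(4.3−5.4)²/(2·1.1²)) = 0.362675·exp(-0.50000) = 0.219973
  p_C = (1/(1.2·√(2π)))·exp(−(4.3−6.8)²/(2·1.2²)) = 0.332452·exp(-2.17014) = 0.0379533
  p_D = (1/(0.6·√(2π)))·exp(−(4.3−7.3)²/(2·0.6²)) = 0.664904·exp(-12.50000) = 2.47787e-06
Odds = (0.09/0.19) × (0.219973/0.0379533) = 0.473684 × 5.7959 ≈ 2.7454

2.7454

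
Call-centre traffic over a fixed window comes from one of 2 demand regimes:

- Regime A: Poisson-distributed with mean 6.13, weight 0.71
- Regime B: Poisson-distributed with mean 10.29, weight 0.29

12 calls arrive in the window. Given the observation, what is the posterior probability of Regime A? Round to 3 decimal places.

Apply Bayes' rule: the posterior for each component is proportional to its prior times its likelihood at x.
Evaluate each component's likelihood at the observed value:
  p_A = e^(−6.13)·6.13^12/12! = 0.0127927
  p_B = e^(−10.29)·10.29^12/12! = 0.0999441
Multiply by the mixture weights:
  P(Z=A)·p_A = 0.71 × 0.0127927 = 0.00908285
  P(Z=B)·p_B = 0.29 × 0.0999441 = 0.0289838
Denominator: 0.00908285 + 0.0289838 = 0.0380666
So the posterior for Regime A is 0.00908285 / 0.0380666 ≈ 0.239.

0.239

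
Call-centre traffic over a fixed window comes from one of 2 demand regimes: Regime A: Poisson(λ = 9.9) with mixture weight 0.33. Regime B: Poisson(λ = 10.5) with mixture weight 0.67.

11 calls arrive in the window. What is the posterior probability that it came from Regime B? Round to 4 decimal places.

0.6804

Apply Bayes' rule: the posterior for each component is proportional to its prior times its likelihood at x.
Poisson probabilities:
  f_A = e^(−9.9)·9.9^11/11! = 0.112542
  f_B = e^(−10.5)·10.5^11/11! = 0.117987
Weight by the priors:
  π_A·f_A = 0.33 × 0.112542 = 0.037139
  π_B·f_B = 0.67 × 0.117987 = 0.0790514
Normaliser: 0.037139 + 0.0790514 = 0.11619
P(Regime B | 11 calls) ≈ 0.6804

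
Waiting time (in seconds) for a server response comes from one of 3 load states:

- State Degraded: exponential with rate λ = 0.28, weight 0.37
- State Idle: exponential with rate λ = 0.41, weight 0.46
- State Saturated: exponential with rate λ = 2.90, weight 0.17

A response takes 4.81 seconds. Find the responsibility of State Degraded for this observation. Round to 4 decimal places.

0.5065

By Bayes' theorem, P(k | x) = P(Z=k) f_k(x) / Σ_j P(Z=j) f_j(x).
Evaluate each component's likelihood at the observed value:
  p_Degraded = 0.28·e^(−0.28·4.81) = 0.28·e^(−1.3468) = 0.0728199
  p_Idle = 0.41·e^(−0.41·4.81) = 0.41·e^(−1.9721) = 0.0570574
  p_Saturated = 2.90·e^(−2.90·4.81) = 2.90·e^(−13.9490) = 2.53761e-06
Multiply by the mixture weights:
  P(Z=Degraded)·p_Degraded = 0.37 × 0.0728199 = 0.0269434
  P(Z=Idle)·p_Idle = 0.46 × 0.0570574 = 0.0262464
  P(Z=Saturated)·p_Saturated = 0.17 × 2.53761e-06 = 4.31393e-07
Denominator: 0.0269434 + 0.0262464 + 4.31393e-07 = 0.0531902
Responsibility of State Degraded: 0.0269434 / 0.0531902 ≈ 0.5065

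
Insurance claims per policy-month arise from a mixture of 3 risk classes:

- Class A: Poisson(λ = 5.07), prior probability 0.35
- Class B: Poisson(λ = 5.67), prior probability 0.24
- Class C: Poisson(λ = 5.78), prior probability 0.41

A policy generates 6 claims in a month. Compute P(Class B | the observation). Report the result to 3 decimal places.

0.245

Apply Bayes' rule: the posterior for each component is proportional to its prior times its likelihood at x.
Evaluate each component's likelihood at the observed value:
  p_A = 0.148198
  p_B = 0.159117
  p_C = 0.15996
Weight by the priors:
  P(Z=A)·p_A = 0.35 × 0.148198 = 0.0518693
  P(Z=B)·p_B = 0.24 × 0.159117 = 0.038188
  P(Z=C)·p_C = 0.41 × 0.15996 = 0.0655838
Normaliser: 0.0518693 + 0.038188 + 0.0655838 = 0.155641
So the posterior for Class B is 0.038188 / 0.155641 ≈ 0.245.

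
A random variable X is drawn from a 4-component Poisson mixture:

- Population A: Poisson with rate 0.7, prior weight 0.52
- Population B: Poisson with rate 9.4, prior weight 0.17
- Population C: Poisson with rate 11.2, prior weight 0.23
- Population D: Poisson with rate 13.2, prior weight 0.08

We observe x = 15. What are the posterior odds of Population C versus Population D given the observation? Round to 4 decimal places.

1.8067

Since P(k|x) ∝ π_k f_k(x), the posterior odds are π_i f_i(x) / (π_j f_j(x)).
Poisson probabilities:
  f_A = e^(−0.7)·0.7^15/15! = 1.80287e-15
  f_B = e^(−9.4)·9.4^15/15! = 0.0250063
  f_C = e^(−11.2)·11.2^15/15! = 0.0572364
  f_D = e^(−13.2)·13.2^15/15! = 0.0910798
0.0131644 / 0.00728639 ≈ 1.8067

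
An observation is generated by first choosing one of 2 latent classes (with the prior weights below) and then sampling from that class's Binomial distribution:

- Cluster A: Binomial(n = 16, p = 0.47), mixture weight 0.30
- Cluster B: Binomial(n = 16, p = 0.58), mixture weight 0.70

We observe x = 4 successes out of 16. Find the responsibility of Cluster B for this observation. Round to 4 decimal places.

P(component k | x) = w_k·f_k(x) / marginal(x), where marginal(x) = Σ_j w_j·f_j(x).
Binomial probabilities:
  p_A = 0.0436288
  p_B = 0.00620547
Multiply by the mixture weights:
  w_A·p_A = 0.30 × 0.0436288 = 0.0130886
  w_B·p_B = 0.70 × 0.00620547 = 0.00434383
Sum: 0.0130886 + 0.00434383 = 0.0174325
P(Cluster B | 4 successes out of 16) = 0.00434383 / 0.0174325 ≈ 0.2492

0.2492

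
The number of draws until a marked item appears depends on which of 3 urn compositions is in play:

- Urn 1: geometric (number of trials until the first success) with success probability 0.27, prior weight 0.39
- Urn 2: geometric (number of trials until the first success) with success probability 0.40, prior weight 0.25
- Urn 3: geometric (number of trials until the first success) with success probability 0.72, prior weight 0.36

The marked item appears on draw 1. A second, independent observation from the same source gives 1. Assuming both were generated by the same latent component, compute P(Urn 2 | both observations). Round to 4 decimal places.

0.1568

By Bayes' theorem, P(k | x) = P(Z=k) f_k(x) / Σ_j P(Z=j) f_j(x).
Since both observations come from the same component, the likelihood for component k is f_k(x₁)·f_k(x₂).
  p_1 = [0.27] × [0.27] = 0.0729
  p_2 = [0.4] × [0.4] = 0.16
  p_3 = [0.72] × [0.72] = 0.5184
Weight by the priors:
  P(Z=1)·p_1 = 0.39 × 0.0729 = 0.028431
  P(Z=2)·p_2 = 0.25 × 0.16 = 0.04
  P(Z=3)·p_3 = 0.36 × 0.5184 = 0.186624
Marginal: 0.028431 + 0.04 + 0.186624 = 0.255055
P(Urn 2 | data) ≈ 0.1568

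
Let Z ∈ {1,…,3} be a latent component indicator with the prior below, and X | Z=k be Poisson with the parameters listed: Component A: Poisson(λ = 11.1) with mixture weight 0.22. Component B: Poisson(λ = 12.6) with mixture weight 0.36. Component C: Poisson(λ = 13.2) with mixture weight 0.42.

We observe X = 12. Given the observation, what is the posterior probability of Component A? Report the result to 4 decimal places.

0.2202

P(component k | x) = w_k·f_k(x) / marginal(x), where marginal(x) = Σ_j w_j·f_j(x).
Evaluate each component's likelihood at the observed value:
  p_A = e^(−11.1)·11.1^12/12! = 0.110375
  p_B = e^(−12.6)·12.6^12/12! = 0.11272
  p_C = e^(−13.2)·13.2^12/12! = 0.108109
Multiply by the mixture weights:
  w_A·p_A = 0.22 × 0.110375 = 0.0242825
  w_B·p_B = 0.36 × 0.11272 = 0.040579
  w_C·p_C = 0.42 × 0.108109 = 0.0454059
Evidence: 0.0242825 + 0.040579 + 0.0454059 = 0.110267
So the posterior for Component A is 0.0242825 / 0.110267 ≈ 0.2202.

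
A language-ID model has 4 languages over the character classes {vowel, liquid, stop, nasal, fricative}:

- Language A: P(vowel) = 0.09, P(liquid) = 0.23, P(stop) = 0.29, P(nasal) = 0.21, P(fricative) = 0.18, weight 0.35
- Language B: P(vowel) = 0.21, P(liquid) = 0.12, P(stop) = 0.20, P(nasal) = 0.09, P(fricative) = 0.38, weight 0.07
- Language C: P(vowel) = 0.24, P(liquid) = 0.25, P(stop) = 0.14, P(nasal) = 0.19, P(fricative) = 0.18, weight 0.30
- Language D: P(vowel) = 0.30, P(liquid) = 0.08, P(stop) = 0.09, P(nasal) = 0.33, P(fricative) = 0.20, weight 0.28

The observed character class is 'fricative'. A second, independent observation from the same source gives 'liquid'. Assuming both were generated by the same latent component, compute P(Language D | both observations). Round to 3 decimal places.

0.126

Apply Bayes' rule: the posterior for each component is proportional to its prior times its likelihood at x.
Since both observations come from the same component, the likelihood for component k is f_k(x₁)·f_k(x₂).
  L_A = [P(fricative | comp) = 0.18] × [0.23] = 0.0414
  L_B = [P(fricative | comp) = 0.38] × [0.12] = 0.0456
  L_C = [P(fricative | comp) = 0.18] × [0.25] = 0.045
  L_D = [P(fricative | comp) = 0.20] × [0.08] = 0.016
Unnormalised posteriors:
  P(Z=A)·L_A = 0.35 × 0.0414 = 0.01449
  P(Z=B)·L_B = 0.07 × 0.0456 = 0.003192
  P(Z=C)·L_C = 0.30 × 0.045 = 0.0135
  P(Z=D)·L_D = 0.28 × 0.016 = 0.00448
Denominator: 0.01449 + 0.003192 + 0.0135 + 0.00448 = 0.035662
So the posterior for Language D is 0.00448 / 0.035662 ≈ 0.126.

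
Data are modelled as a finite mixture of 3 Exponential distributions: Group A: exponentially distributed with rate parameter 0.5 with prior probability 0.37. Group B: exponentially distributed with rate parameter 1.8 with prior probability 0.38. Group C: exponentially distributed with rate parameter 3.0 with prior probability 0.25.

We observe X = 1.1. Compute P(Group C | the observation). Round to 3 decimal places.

0.121

The responsibility of component k is w_k f_k(x) divided by Σ_j w_j f_j(x).
Evaluate each component's likelihood at the observed value:
  p_A = 0.5·e^(−0.5·1.1) = 0.5·e^(−0.5500) = 0.288475
  p_B = 1.8·e^(−1.8·1.1) = 1.8·e^(−1.9800) = 0.248525
  p_C = 3.0·e^(−3.0·1.1) = 3.0·e^(−3.3000) = 0.11065
Unnormalised posteriors:
  w_A·p_A = 0.37 × 0.288475 = 0.106736
  w_B·p_B = 0.38 × 0.248525 = 0.0944394
  w_C·p_C = 0.25 × 0.11065 = 0.0276624
Marginal: 0.106736 + 0.0944394 + 0.0276624 = 0.228837
Responsibility of Group C: 0.0276624 / 0.228837 ≈ 0.121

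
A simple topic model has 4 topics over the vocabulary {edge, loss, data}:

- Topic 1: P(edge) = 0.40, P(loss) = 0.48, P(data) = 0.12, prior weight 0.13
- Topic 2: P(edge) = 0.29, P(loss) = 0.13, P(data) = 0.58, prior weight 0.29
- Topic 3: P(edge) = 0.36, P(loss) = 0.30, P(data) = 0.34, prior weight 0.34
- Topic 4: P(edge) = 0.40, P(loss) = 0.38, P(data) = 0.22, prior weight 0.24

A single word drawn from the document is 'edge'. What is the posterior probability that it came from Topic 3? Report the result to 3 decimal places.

P(component k | x) = π_k·f_k(x) / marginal(x), where marginal(x) = Σ_j π_j·f_j(x).
Categorical probabilities:
  L_1 = P(edge | comp) = 0.40
  L_2 = P(edge | comp) = 0.29
  L_3 = P(edge | comp) = 0.36
  L_4 = P(edge | comp) = 0.40
Weight by the priors:
  π_1·L_1 = 0.13 × 0.4 = 0.052
  π_2·L_2 = 0.29 × 0.29 = 0.0841
  π_3·L_3 = 0.34 × 0.36 = 0.1224
  π_4·L_4 = 0.24 × 0.4 = 0.096
Marginal: 0.052 + 0.0841 + 0.1224 + 0.096 = 0.3545
P(Topic 3 | the observation) ≈ 0.345

0.345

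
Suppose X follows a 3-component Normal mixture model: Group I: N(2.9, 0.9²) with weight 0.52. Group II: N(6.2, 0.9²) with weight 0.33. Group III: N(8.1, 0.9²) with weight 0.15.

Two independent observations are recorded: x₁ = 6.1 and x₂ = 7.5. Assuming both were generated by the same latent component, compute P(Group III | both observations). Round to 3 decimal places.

0.081

Posterior ∝ prior × likelihood, so P(k | x) ∝ π_k f_k(x); normalise over all components.
Since both observations come from the same component, the likelihood for component k is f_k(x₁)·f_k(x₂).
  f_I = [(1/(0.9·√(2π)))·exp(−(6.1−2.9)²/(2·0.9²)) = 0.443269·exp(-6.32099) = 0.000797072] × [9.41957e-07] = 7.50807e-10
  f_II = [(1/(0.9·√(2π)))·exp(−(6.1−6.2)²/(2·0.9²)) = 0.443269·exp(-0.00617) = 0.440541] × [0.156173] = 0.0688009
  f_III = [(1/(0.9·√(2π)))·exp(−(6.1−8.1)²/(2·0.9²)) = 0.443269·exp(-2.46914) = 0.0375263] × [0.354942] = 0.0133197
Unnormalised posteriors:
  π_I·f_I = 0.52 × 7.50807e-10 = 3.9042e-10
  π_II·f_II = 0.33 × 0.0688009 = 0.0227043
  π_III·f_III = 0.15 × 0.0133197 = 0.00199795
Normaliser: 3.9042e-10 + 0.0227043 + 0.00199795 = 0.0247022
So the posterior for Group III is 0.00199795 / 0.0247022 ≈ 0.081.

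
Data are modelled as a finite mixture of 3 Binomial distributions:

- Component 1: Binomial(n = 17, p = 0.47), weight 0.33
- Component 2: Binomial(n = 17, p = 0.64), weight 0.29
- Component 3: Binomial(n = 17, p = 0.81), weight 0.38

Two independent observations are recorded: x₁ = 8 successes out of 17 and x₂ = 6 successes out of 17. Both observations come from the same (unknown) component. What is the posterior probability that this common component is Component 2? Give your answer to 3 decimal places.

Posterior ∝ prior × likelihood, so P(k | x) ∝ P(Z=k) f_k(x); normalise over all components.
Since both observations come from the same component, the likelihood for component k is f_k(x₁)·f_k(x₂).
  L_1 = [C(17,8)·0.47^8·0.53^9 = 24310·0.00238113·0.00329976 = 0.191008] × [0.123652] = 0.0236185
  L_2 = [C(17,8)·0.64^8·0.36^9 = 24310·0.0281475·0.00010156 = 0.069494] × [0.0111941] = 0.00077792
  L_3 = [C(17,8)·0.81^8·0.19^9 = 24310·0.185302·3.22688e-07 = 0.00145361] × [4.07174e-05] = 5.91872e-08
Weight by the priors:
  P(Z=1)·L_1 = 0.33 × 0.0236185 = 0.00779411
  P(Z=2)·L_2 = 0.29 × 0.00077792 = 0.000225597
  P(Z=3)·L_3 = 0.38 × 5.91872e-08 = 2.24911e-08
Normaliser: 0.00779411 + 0.000225597 + 2.24911e-08 = 0.00801973
Responsibility of Component 2: 0.000225597 / 0.00801973 ≈ 0.028

0.028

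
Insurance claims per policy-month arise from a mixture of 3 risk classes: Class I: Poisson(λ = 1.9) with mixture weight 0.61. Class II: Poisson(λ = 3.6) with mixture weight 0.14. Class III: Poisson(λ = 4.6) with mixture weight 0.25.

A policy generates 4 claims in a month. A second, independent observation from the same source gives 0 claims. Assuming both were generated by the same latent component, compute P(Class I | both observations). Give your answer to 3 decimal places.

The responsibility of component k is π_k f_k(x) divided by Σ_j π_j f_j(x).
Since both observations come from the same component, the likelihood for component k is f_k(x₁)·f_k(x₂).
  f_I = [0.0812164] × [0.149569] = 0.0121474
  f_II = [0.191222] × [0.0273237] = 0.00522491
  f_III = [0.187528] × [0.0100518] = 0.001885
Multiply by the mixture weights:
  π_I·f_I = 0.61 × 0.0121474 = 0.00740993
  π_II·f_II = 0.14 × 0.00522491 = 0.000731487
  π_III·f_III = 0.25 × 0.001885 = 0.000471249
Sum: 0.00740993 + 0.000731487 + 0.000471249 = 0.00861266
So the posterior for Class I is 0.00740993 / 0.00861266 ≈ 0.860.

0.860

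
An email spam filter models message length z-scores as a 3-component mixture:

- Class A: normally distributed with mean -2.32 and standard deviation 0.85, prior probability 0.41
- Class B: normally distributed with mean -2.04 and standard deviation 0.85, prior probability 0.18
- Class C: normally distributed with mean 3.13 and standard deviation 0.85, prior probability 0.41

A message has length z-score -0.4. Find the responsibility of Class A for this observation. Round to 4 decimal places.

0.5326

The responsibility of component k is π_k f_k(x) divided by Σ_j π_j f_j(x).
Normal densities:
  L_A = 0.0366053
  L_B = 0.072968
  L_C = 8.44053e-05
Unnormalised posteriors:
  π_A·L_A = 0.41 × 0.0366053 = 0.0150082
  π_B·L_B = 0.18 × 0.072968 = 0.0131342
  π_C·L_C = 0.41 × 8.44053e-05 = 3.46062e-05
Sum: 0.0150082 + 0.0131342 + 3.46062e-05 = 0.028177
So the posterior for Class A is 0.0150082 / 0.028177 ≈ 0.5326.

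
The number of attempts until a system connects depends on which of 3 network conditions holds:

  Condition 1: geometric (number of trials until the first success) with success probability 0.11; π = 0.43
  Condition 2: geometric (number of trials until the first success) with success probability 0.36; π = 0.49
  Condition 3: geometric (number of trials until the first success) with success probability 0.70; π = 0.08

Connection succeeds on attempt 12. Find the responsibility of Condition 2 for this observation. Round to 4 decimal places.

By Bayes' theorem, P(k | x) = w_k f_k(x) / Σ_j w_j f_j(x).
Geometric probabilities:
  p_1 = 0.0305269
  p_2 = 0.00265633
  p_3 = 1.24003e-06
Weight by the priors:
  w_1·p_1 = 0.43 × 0.0305269 = 0.0131266
  w_2·p_2 = 0.49 × 0.00265633 = 0.0013016
  w_3·p_3 = 0.08 × 1.24003e-06 = 9.92023e-08
Marginal: 0.0131266 + 0.0013016 + 9.92023e-08 = 0.0144283
So the posterior for Condition 2 is 0.0013016 / 0.0144283 ≈ 0.0902.

0.0902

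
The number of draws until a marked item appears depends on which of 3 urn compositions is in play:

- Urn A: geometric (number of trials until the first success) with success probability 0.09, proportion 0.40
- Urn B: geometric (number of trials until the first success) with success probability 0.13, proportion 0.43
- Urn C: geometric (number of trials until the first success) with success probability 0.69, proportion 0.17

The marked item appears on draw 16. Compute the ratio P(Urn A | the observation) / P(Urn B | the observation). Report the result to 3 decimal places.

1.264

The posterior odds equal the prior odds times the likelihood ratio: (π_i/π_j)·(f_i(x)/f_j(x)).
Geometric probabilities:
  f_A = 0.09·(1−0.09)^15 = 0.09·0.243008 = 0.0218707
  f_B = 0.13·(1−0.13)^15 = 0.13·0.123819 = 0.0160965
  f_C = 0.69·(1−0.69)^15 = 0.69·2.34653e-08 = 1.6191e-08
Posterior odds = (π_A·f_A) / (π_B·f_B) = (0.40·0.0218707) / (0.43·0.0160965) = 0.00874829 / 0.00692151 ≈ 1.264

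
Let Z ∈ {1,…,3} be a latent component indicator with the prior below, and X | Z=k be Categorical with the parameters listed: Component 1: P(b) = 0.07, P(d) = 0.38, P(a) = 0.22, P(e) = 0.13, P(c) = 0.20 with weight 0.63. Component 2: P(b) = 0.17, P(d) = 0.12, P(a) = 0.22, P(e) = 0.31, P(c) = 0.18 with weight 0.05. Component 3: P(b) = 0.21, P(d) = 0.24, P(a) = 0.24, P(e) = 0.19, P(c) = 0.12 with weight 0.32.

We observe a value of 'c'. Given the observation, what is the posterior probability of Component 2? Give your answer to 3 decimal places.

0.052

Apply Bayes' rule: the posterior for each component is proportional to its prior times its likelihood at x.
Evaluate each component's likelihood at the observed value:
  f_1 = P(c | comp) = 0.20
  f_2 = P(c | comp) = 0.18
  f_3 = P(c | comp) = 0.12
Weight by the priors:
  π_1·f_1 = 0.63 × 0.2 = 0.126
  π_2·f_2 = 0.05 × 0.18 = 0.009
  π_3·f_3 = 0.32 × 0.12 = 0.0384
Marginal: 0.126 + 0.009 + 0.0384 = 0.1734
So the posterior for Component 2 is 0.009 / 0.1734 ≈ 0.052.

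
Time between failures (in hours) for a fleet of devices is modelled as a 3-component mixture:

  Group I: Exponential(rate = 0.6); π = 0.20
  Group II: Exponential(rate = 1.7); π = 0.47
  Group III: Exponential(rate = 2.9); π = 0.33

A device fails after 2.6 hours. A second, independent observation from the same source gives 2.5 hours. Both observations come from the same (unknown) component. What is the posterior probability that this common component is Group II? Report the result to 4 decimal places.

Apply Bayes' rule: the posterior for each component is proportional to its prior times its likelihood at x.
Since both observations come from the same component, the likelihood for component k is f_k(x₁)·f_k(x₂).
  L_I = [0.6·e^(−0.6·2.6) = 0.6·e^(−1.5600) = 0.126082] × [0.133878] = 0.0168796
  L_II = [1.7·e^(−1.7·2.6) = 1.7·e^(−4.4200) = 0.0204582] × [0.0242492] = 0.000496095
  L_III = [2.9·e^(−2.9·2.6) = 2.9·e^(−7.5400) = 0.00154105] × [0.00205951] = 3.17381e-06
Weight by the priors:
  π_I·L_I = 0.20 × 0.0168796 = 0.00337591
  π_II·L_II = 0.47 × 0.000496095 = 0.000233165
  π_III·L_III = 0.33 × 3.17381e-06 = 1.04736e-06
Sum: 0.00337591 + 0.000233165 + 1.04736e-06 = 0.00361013
P(Group II | x) ≈ 0.0646

0.0646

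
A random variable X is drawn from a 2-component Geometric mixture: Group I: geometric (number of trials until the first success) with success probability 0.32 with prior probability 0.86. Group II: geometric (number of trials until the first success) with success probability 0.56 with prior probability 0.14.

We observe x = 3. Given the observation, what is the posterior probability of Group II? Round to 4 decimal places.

Apply Bayes' rule: the posterior for each component is proportional to its prior times its likelihood at x.
Evaluate each component's likelihood at the observed value:
  L_I = 0.32·(1−0.32)^2 = 0.32·0.4624 = 0.147968
  L_II = 0.56·(1−0.56)^2 = 0.56·0.1936 = 0.108416
Multiply by the mixture weights:
  π_I·L_I = 0.86 × 0.147968 = 0.127252
  π_II·L_II = 0.14 × 0.108416 = 0.0151782
Normaliser: 0.127252 + 0.0151782 = 0.142431
P(Group II | data) = 0.0151782 / 0.142431 ≈ 0.1066

0.1066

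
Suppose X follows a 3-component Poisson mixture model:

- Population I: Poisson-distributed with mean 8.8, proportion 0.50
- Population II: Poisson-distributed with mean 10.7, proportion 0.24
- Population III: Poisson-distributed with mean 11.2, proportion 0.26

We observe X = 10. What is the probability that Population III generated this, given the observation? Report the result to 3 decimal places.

0.259

By Bayes' theorem, P(k | x) = P(Z=k) f_k(x) / Σ_j P(Z=j) f_j(x).
Component likelihoods at x = 10:
  p_I = e^(−8.8)·8.8^10/10! = 0.115684
  p_II = e^(−10.7)·10.7^10/10! = 0.122215
  p_III = e^(−11.2)·11.2^10/10! = 0.117036
Multiply by the mixture weights:
  P(Z=I)·p_I = 0.50 × 0.115684 = 0.0578419
  P(Z=II)·p_II = 0.24 × 0.122215 = 0.0293316
  P(Z=III)·p_III = 0.26 × 0.117036 = 0.0304293
Evidence: 0.0578419 + 0.0293316 + 0.0304293 = 0.117603
P(Population III | 10) = 0.0304293 / 0.117603 ≈ 0.259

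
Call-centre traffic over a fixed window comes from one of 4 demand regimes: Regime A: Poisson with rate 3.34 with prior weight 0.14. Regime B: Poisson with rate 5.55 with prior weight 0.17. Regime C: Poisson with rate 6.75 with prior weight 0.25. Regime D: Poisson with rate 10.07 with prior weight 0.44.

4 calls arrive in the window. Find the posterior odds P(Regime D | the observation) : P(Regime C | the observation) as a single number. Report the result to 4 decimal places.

0.3152

Only the two components matter; the odds are (P(Z=i) f_i(x)) / (P(Z=j) f_j(x)).
Component likelihoods at x = 4 calls:
  f_A = 0.183752
  f_B = 0.153683
  f_C = 0.101278
  f_D = 0.0181368
Posterior odds = (P(Z=D)·f_D) / (P(Z=C)·f_C) = (0.44·0.0181368) / (0.25·0.101278) = 0.0079802 / 0.0253196 ≈ 0.3152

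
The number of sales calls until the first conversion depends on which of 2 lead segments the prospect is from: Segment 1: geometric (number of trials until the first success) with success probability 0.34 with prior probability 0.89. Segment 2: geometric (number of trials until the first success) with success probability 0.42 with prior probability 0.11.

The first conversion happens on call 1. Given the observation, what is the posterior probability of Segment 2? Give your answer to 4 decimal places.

0.1325

By Bayes' theorem, P(k | x) = w_k f_k(x) / Σ_j w_j f_j(x).
Evaluate each component's likelihood at the observed value:
  L_1 = 0.34
  L_2 = 0.42
Unnormalised posteriors:
  w_1·L_1 = 0.89 × 0.34 = 0.3026
  w_2·L_2 = 0.11 × 0.42 = 0.0462
Evidence: 0.3026 + 0.0462 = 0.3488
P(Segment 2 | x) = 0.0462 / 0.3488 ≈ 0.1325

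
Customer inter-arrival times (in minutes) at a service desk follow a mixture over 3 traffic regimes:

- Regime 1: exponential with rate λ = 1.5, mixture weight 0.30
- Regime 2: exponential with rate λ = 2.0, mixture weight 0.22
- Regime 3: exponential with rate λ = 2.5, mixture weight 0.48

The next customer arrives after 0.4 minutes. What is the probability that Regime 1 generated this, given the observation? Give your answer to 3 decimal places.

0.279

Posterior ∝ prior × likelihood, so P(k | x) ∝ π_k f_k(x); normalise over all components.
Exponential densities:
  f_1 = 0.823217
  f_2 = 0.898658
  f_3 = 0.919699
Prior × likelihood for each component:
  π_1·f_1 = 0.30 × 0.823217 = 0.246965
  π_2·f_2 = 0.22 × 0.898658 = 0.197705
  π_3·f_3 = 0.48 × 0.919699 = 0.441455
Sum: 0.246965 + 0.197705 + 0.441455 = 0.886125
P(Regime 1 | the observation) = 0.246965 / 0.886125 ≈ 0.279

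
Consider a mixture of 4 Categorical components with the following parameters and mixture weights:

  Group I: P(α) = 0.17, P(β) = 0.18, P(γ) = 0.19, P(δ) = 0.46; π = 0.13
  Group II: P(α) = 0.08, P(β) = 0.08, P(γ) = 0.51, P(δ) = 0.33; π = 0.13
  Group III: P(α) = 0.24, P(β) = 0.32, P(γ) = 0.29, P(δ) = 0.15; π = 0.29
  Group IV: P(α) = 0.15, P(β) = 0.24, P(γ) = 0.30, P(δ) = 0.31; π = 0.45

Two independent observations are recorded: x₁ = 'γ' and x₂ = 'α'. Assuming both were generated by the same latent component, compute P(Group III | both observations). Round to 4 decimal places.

0.4042

Posterior ∝ prior × likelihood, so P(k | x) ∝ P(Z=k) f_k(x); normalise over all components.
Since both observations come from the same component, the likelihood for component k is f_k(x₁)·f_k(x₂).
  L_I = [0.19] × [0.17] = 0.0323
  L_II = [0.51] × [0.08] = 0.0408
  L_III = [0.29] × [0.24] = 0.0696
  L_IV = [0.3] × [0.15] = 0.045
Prior × likelihood for each component:
  P(Z=I)·L_I = 0.13 × 0.0323 = 0.004199
  P(Z=II)·L_II = 0.13 × 0.0408 = 0.005304
  P(Z=III)·L_III = 0.29 × 0.0696 = 0.020184
  P(Z=IV)·L_IV = 0.45 × 0.045 = 0.02025
Sum: 0.004199 + 0.005304 + 0.020184 + 0.02025 = 0.049937
Responsibility of Group III: 0.020184 / 0.049937 ≈ 0.4042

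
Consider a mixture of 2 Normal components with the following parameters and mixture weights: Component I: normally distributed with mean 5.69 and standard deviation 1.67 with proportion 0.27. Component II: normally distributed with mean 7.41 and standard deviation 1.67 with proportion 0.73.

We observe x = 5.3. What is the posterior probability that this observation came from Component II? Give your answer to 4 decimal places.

0.5557

Posterior ∝ prior × likelihood, so P(k | x) ∝ w_k f_k(x); normalise over all components.
Evaluate each component's likelihood at the observed value:
  f_I = (1/(1.67·√(2π)))·exp(−(5.3−5.69)²/(2·1.67²)) = 0.238888·exp(-0.02727) = 0.232461
  f_II = (1/(1.67·√(2π)))·exp(−(5.3−7.41)²/(2·1.67²)) = 0.238888·exp(-0.79818) = 0.107534
Prior × likelihood for each component:
  w_I·f_I = 0.27 × 0.232461 = 0.0627646
  w_II·f_II = 0.73 × 0.107534 = 0.0785001
Sum: 0.0627646 + 0.0785001 = 0.141265
So the posterior for Component II is 0.0785001 / 0.141265 ≈ 0.5557.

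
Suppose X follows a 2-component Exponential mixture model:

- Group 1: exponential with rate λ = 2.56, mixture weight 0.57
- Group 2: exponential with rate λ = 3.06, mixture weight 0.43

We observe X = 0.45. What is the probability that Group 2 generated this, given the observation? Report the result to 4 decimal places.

P(component k | x) = w_k·f_k(x) / marginal(x), where marginal(x) = Σ_j w_j·f_j(x).
Exponential densities:
  f_1 = 0.808971
  f_2 = 0.772143
Multiply by the mixture weights:
  w_1·f_1 = 0.57 × 0.808971 = 0.461113
  w_2·f_2 = 0.43 × 0.772143 = 0.332022
Denominator: 0.461113 + 0.332022 = 0.793135
P(Group 2 | data) ≈ 0.4186

0.4186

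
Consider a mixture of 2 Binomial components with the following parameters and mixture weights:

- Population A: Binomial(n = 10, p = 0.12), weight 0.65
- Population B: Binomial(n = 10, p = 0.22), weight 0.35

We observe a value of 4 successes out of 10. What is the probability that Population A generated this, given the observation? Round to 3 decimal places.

Apply Bayes' rule: the posterior for each component is proportional to its prior times its likelihood at x.
Binomial probabilities:
  p_A = C(10,4)·0.12^4·0.88^6 = 210·0.00020736·0.464404 = 0.0202228
  p_B = C(10,4)·0.22^4·0.78^6 = 210·0.00234256·0.2252 = 0.110784
Prior × likelihood for each component:
  π_A·p_A = 0.65 × 0.0202228 = 0.0131448
  π_B·p_B = 0.35 × 0.110784 = 0.0387745
Denominator: 0.0131448 + 0.0387745 = 0.0519192
P(Population A | 4 successes out of 10) = 0.0131448 / 0.0519192 ≈ 0.253

0.253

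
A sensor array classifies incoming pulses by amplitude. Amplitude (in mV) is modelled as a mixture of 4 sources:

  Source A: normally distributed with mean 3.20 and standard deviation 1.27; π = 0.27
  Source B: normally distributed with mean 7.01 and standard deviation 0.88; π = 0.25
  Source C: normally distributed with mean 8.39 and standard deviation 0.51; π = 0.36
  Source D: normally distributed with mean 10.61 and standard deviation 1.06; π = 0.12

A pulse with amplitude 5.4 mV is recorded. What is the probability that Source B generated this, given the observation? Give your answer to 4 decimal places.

0.5291

The responsibility of component k is π_k f_k(x) divided by Σ_j π_j f_j(x).
Normal densities:
  f_A = (1/(1.27·√(2π)))·exp(−(5.4−3.20)²/(2·1.27²)) = 0.314128·exp(-1.50040) = 0.0700631
  f_B = (1/(0.88·√(2π)))·exp(−(5.4−7.01)²/(2·0.88²)) = 0.453344·exp(-1.67362) = 0.0850324
  f_C = (1/(0.51·√(2π)))·exp(−(5.4−8.39)²/(2·0.51²)) = 0.782240·exp(-17.18589) = 2.68907e-08
  f_D = (1/(1.06·√(2π)))·exp(−(5.4−10.61)²/(2·1.06²)) = 0.376361·exp(-12.07908) = 2.13662e-06
Unnormalised posteriors:
  π_A·f_A = 0.27 × 0.0700631 = 0.018917
  π_B·f_B = 0.25 × 0.0850324 = 0.0212581
  π_C·f_C = 0.36 × 2.68907e-08 = 9.68066e-09
  π_D·f_D = 0.12 × 2.13662e-06 = 2.56395e-07
Sum: 0.018917 + 0.0212581 + 9.68066e-09 + 2.56395e-07 = 0.0401754
Responsibility of Source B: 0.0212581 / 0.0401754 ≈ 0.5291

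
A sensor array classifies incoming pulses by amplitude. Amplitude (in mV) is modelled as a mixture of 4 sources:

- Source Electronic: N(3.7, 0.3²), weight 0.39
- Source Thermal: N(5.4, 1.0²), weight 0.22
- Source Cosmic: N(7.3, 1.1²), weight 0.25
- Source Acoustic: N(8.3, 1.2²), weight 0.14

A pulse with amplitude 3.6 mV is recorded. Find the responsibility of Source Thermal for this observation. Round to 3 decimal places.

0.034

P(component k | x) = π_k·f_k(x) / marginal(x), where marginal(x) = Σ_j π_j·f_j(x).
Normal densities:
  L_Electronic = (1/(0.3·√(2π)))·exp(−(3.6−3.7)²/(2·0.3²)) = 1.329808·exp(-0.05556) = 1.25794
  L_Thermal = (1/(1.0·√(2π)))·exp(−(3.6−5.4)²/(2·1.0²)) = 0.398942·exp(-1.62000) = 0.0789502
  L_Cosmic = (1/(1.1·√(2π)))·exp(−(3.6−7.3)²/(2·1.1²)) = 0.362675·exp(-5.65702) = 0.00126678
  L_Acoustic = (1/(1.2·√(2π)))·exp(−(3.6−8.3)²/(2·1.2²)) = 0.332452·exp(-7.67014) = 0.000155106
Unnormalised posteriors:
  π_Electronic·L_Electronic = 0.39 × 1.25794 = 0.490598
  π_Thermal·L_Thermal = 0.22 × 0.0789502 = 0.017369
  π_Cosmic·L_Cosmic = 0.25 × 0.00126678 = 0.000316696
  π_Acoustic·L_Acoustic = 0.14 × 0.000155106 = 2.17149e-05
Marginal: 0.490598 + 0.017369 + 0.000316696 + 2.17149e-05 = 0.508306
Responsibility of Source Thermal: 0.017369 / 0.508306 ≈ 0.034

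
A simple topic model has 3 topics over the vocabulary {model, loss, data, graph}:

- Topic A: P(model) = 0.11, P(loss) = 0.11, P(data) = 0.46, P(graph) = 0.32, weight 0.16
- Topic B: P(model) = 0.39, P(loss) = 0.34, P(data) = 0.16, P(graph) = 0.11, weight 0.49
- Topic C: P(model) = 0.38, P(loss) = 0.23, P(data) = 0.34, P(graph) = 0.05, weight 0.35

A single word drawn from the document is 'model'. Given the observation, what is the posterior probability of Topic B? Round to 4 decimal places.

0.5593

Posterior ∝ prior × likelihood, so P(k | x) ∝ P(Z=k) f_k(x); normalise over all components.
Component likelihoods at x = 'model':
  f_A = P(model | comp) = 0.11
  f_B = P(model | comp) = 0.39
  f_C = P(model | comp) = 0.38
Weight by the priors:
  P(Z=A)·f_A = 0.16 × 0.11 = 0.0176
  P(Z=B)·f_B = 0.49 × 0.39 = 0.1911
  P(Z=C)·f_C = 0.35 × 0.38 = 0.133
Normaliser: 0.0176 + 0.1911 + 0.133 = 0.3417
So the posterior for Topic B is 0.1911 / 0.3417 ≈ 0.5593.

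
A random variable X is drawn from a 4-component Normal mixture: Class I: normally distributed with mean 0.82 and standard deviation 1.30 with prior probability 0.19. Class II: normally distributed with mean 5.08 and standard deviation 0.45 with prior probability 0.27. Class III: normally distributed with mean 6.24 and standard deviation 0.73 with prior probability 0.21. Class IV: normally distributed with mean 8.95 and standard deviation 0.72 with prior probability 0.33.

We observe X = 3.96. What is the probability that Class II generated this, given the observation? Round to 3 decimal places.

0.729

By Bayes' theorem, P(k | x) = w_k f_k(x) / Σ_j w_j f_j(x).
Component likelihoods at x = 3.96:
  f_I = (1/(1.30·√(2π)))·exp(−(3.96−0.82)²/(2·1.30²)) = 0.306879·exp(-2.91704) = 0.0166001
  f_II = (1/(0.45·√(2π)))·exp(−(3.96−5.08)²/(2·0.45²)) = 0.886538·exp(-3.09728) = 0.0400465
  f_III = (1/(0.73·√(2π)))·exp(−(3.96−6.24)²/(2·0.73²)) = 0.546496·exp(-4.87746) = 0.00416229
  f_IV = (1/(0.72·√(2π)))·exp(−(3.96−8.95)²/(2·0.72²)) = 0.554087·exp(-24.01630) = 2.05793e-11
Unnormalised posteriors:
  w_I·f_I = 0.19 × 0.0166001 = 0.00315403
  w_II·f_II = 0.27 × 0.0400465 = 0.0108125
  w_III·f_III = 0.21 × 0.00416229 = 0.00087408
  w_IV·f_IV = 0.33 × 2.05793e-11 = 6.79117e-12
Sum: 0.00315403 + 0.0108125 + 0.00087408 + 6.79117e-12 = 0.0148407
P(Class II | the observation) = 0.0108125 / 0.0148407 ≈ 0.729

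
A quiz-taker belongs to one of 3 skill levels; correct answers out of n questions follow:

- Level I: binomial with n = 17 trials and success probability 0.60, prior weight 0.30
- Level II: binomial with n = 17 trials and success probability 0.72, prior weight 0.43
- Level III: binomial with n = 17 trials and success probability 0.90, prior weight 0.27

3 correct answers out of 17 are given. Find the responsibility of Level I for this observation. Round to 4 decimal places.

0.9835

Apply Bayes' rule: the posterior for each component is proportional to its prior times its likelihood at x.
Component likelihoods at x = 3 correct answers out of 17:
  p_I = C(17,3)·0.60^3·0.40^14 = 680·0.216·2.68435e-06 = 0.000394278
  p_II = C(17,3)·0.72^3·0.28^14 = 680·0.373248·1.82059e-08 = 4.62082e-06
  p_III = C(17,3)·0.90^3·0.10^14 = 680·0.729·1e-14 = 4.9572e-12
Prior × likelihood for each component:
  w_I·p_I = 0.30 × 0.000394278 = 0.000118283
  w_II·p_II = 0.43 × 4.62082e-06 = 1.98695e-06
  w_III·p_III = 0.27 × 4.9572e-12 = 1.33844e-12
Denominator: 0.000118283 + 1.98695e-06 + 1.33844e-12 = 0.00012027
P(Level I | 3 correct answers out of 17) ≈ 0.9835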